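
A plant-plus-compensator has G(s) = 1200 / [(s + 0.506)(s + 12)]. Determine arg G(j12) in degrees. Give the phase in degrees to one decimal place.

-132.6°

∠(j12 + 0.506) = arctan(12/0.506) = 87.59°
∠(j12 + 12) = arctan(12/12) = 45.00°
∠G(j12) = − (87.59° + 45.00°) = -132.59°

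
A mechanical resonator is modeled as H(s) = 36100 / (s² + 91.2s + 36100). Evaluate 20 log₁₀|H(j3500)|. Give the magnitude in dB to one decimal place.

|(j3500)² + 91.2(j3500) + 36100| = |-1.2214e+07 + j3.192e+05| = 1.222e+07
|H(j3500)| = 36100 / 1.222e+07 = 0.0029546
20 log₁₀(0.0029546) = -50.59 dB

-50.6 dB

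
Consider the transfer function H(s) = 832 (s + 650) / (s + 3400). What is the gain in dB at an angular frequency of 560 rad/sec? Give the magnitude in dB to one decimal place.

|j560 + 650| = √(560² + 650²) = 858
|j560 + 3400| = √(560² + 3400²) = 3446
|H(j560)| = 832 × 858 / 3446 = 207.16
20 log₁₀(207.16) = 46.33 dB

46.3 dB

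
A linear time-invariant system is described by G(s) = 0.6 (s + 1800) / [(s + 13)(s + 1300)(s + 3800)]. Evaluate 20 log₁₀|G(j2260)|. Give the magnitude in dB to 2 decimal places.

|j2260 + 1800| = √(2260² + 1800²) = 2889
|j2260 + 13| = √(2260² + 13²) = 2260
|j2260 + 1300| = √(2260² + 1300²) = 2607
|j2260 + 3800| = √(2260² + 3800²) = 4421
|G(j2260)| = 0.6 × 2889 / (2260 × 2607 × 4421) = 6.6541e-08
20 log₁₀(6.6541e-08) = -143.538 dB

-143.54 dB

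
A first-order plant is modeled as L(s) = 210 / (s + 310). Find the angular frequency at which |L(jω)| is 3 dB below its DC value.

For a single-pole low-pass, the −3 dB point is at the pole: ω = 310 rad/s.

310 rad/s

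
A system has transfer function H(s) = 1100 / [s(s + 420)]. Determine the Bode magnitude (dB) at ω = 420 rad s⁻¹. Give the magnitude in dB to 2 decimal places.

|j420 + 420| = √(420² + 420²) = 594
|j420| = 420
|H(j420)| = 1100 / (594 × 420) = 0.0044094
20 log₁₀(0.0044094) = -47.112 dB

-47.11 dB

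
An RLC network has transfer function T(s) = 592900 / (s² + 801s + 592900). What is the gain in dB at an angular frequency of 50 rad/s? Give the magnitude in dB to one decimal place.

0.0 dB

|(j50)² + 801(j50) + 592900| = |5.904e+05 + j40050| = 5.918e+05
|T(j50)| = 592900 / 5.918e+05 = 1.0019
20 log₁₀(1.0019) = 0.02 dB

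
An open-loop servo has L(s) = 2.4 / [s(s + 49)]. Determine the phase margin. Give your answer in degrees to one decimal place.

89.9°

Gain crossover: |L(jω)| = 1 at ω ≈ 0.049 rad/sec.
∠L(j0.049) = −90° − arctan(0.049/49) ≈ -90.06°
PM = 180° + (-90.06°) = 89.94°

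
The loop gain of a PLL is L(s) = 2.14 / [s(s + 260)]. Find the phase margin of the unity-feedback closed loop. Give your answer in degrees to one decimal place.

90.0°

Gain crossover: |L(jω)| = 1 at ω ≈ 0.00823 rad s⁻¹.
∠L(j0.00823) = −90° − arctan(0.00823/260) ≈ -90.00°
PM = 180° + (-90.00°) = 90.00°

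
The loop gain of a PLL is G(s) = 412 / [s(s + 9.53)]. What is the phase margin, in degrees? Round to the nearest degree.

26°

Gain crossover: |G(jω)| = 1 at ω ≈ 19.2 rad/s.
∠G(j19.2) = −90° − arctan(19.2/9.53) ≈ -153.62°
PM = 180° + (-153.62°) = 26.38°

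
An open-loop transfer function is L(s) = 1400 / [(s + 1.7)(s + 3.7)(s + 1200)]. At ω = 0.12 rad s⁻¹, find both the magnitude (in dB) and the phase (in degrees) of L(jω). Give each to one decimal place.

|j0.12 + 1.7| = √(0.12² + 1.7²) = 1.704
|j0.12 + 3.7| = √(0.12² + 3.7²) = 3.702
|j0.12 + 1200| = √(0.12² + 1200²) = 1200
|L(j0.12)| = 1400 / (1.704 × 3.702 × 1200) = 0.18492
20 log₁₀(0.18492) = -14.66 dB
∠(j0.12 + 1.7) = arctan(0.12/1.7) = 4.04°
∠(j0.12 + 3.7) = arctan(0.12/3.7) = 1.86°
∠(j0.12 + 1200) = arctan(0.12/1200) = 0.01°
∠L(j0.12) = − (4.04° + 1.86° + 0.01°) = -5.90°

|L| = -14.7 dB, ∠L = -5.9°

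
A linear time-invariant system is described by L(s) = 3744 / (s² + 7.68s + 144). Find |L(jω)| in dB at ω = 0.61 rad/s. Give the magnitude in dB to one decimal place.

28.3 dB

|(j0.61)² + 7.68(j0.61) + 144| = |143.63 + j4.6848| = 143.7
|L(j0.61)| = 3744 / 143.7 = 26.054
20 log₁₀(26.054) = 28.32 dB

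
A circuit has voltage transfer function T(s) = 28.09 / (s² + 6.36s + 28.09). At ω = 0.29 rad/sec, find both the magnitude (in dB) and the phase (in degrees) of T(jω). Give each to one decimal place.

|(j0.29)² + 6.36(j0.29) + 28.09| = |28.006 + j1.8444| = 28.07
|T(j0.29)| = 28.09 / 28.07 = 1.0008
20 log₁₀(1.0008) = 0.01 dB
∠[(j0.29)² + 6.36(j0.29) + 28.09] = ∠[28.006 + j1.8444] = 3.77°
∠T(j0.29) = −3.77° = -3.77°

|T| = 0.0 dB, ∠T = -3.8°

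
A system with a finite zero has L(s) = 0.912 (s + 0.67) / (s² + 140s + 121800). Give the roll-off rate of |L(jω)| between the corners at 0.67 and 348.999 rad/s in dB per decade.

20 dB/decade

In this band the factors already past their corner are: zero at 0.67; net slope = 20 dB/decade.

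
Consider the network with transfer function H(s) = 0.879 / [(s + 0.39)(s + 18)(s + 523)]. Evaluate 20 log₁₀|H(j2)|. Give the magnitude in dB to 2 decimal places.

-86.83 dB

|j2 + 0.39| = √(2² + 0.39²) = 2.038
|j2 + 18| = √(2² + 18²) = 18.11
|j2 + 523| = √(2² + 523²) = 523
|H(j2)| = 0.879 / (2.038 × 18.11 × 523) = 4.5542e-05
20 log₁₀(4.5542e-05) = -86.832 dB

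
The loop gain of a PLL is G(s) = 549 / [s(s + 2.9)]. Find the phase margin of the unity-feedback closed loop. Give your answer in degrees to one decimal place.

Gain crossover: |G(jω)| = 1 at ω ≈ 23.3 rad s⁻¹.
∠G(j23.3) = −90° − arctan(23.3/2.9) ≈ -172.92°
PM = 180° + (-172.92°) = 7.08°

7.1°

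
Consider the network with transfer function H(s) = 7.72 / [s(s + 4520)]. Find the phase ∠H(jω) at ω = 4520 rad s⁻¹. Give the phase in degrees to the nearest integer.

-135°

∠(j4520 + 4520) = arctan(4520/4520) = 45.00°
∠(j4520) = 90.00°
∠H(j4520) = − (45.00° + 90.00°) = -135.00°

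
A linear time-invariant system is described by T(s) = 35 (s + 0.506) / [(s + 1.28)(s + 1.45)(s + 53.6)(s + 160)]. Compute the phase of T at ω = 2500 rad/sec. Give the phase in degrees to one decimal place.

-265.1°

∠(j2500 + 0.506) = arctan(2500/0.506) = 89.99°
∠(j2500 + 1.28) = arctan(2500/1.28) = 89.97°
∠(j2500 + 1.45) = arctan(2500/1.45) = 89.97°
∠(j2500 + 53.6) = arctan(2500/53.6) = 88.77°
∠(j2500 + 160) = arctan(2500/160) = 86.34°
∠T(j2500) = 89.99° − (89.97° + 89.97° + 88.77° + 86.34°) = -265.06°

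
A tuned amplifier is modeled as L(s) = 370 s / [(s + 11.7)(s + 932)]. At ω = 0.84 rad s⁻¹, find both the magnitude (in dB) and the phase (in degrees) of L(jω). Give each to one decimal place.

|L| = -30.9 dB, ∠L = 85.8°

|j0.84| = 0.84
|j0.84 + 11.7| = √(0.84² + 11.7²) = 11.73
|j0.84 + 932| = √(0.84² + 932²) = 932
|L(j0.84)| = 370 × 0.84 / (11.73 × 932) = 0.028429
20 log₁₀(0.028429) = -30.92 dB
∠(j0.84) = 90.00°
∠(j0.84 + 11.7) = arctan(0.84/11.7) = 4.11°
∠(j0.84 + 932) = arctan(0.84/932) = 0.05°
∠L(j0.84) = 90.00° − (4.11° + 0.05°) = 85.84°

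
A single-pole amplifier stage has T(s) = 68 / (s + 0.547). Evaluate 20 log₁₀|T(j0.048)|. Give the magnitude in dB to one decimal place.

41.9 dB

|j0.048 + 0.547| = √(0.048² + 0.547²) = 0.5491
|T(j0.048)| = 68 / 0.5491 = 123.84
20 log₁₀(123.84) = 41.86 dB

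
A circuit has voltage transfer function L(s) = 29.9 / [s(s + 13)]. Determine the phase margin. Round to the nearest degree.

Gain crossover: |L(jω)| = 1 at ω ≈ 2.27 rad/sec.
∠L(j2.27) = −90° − arctan(2.27/13) ≈ -99.89°
PM = 180° + (-99.89°) = 80.11°

80 deg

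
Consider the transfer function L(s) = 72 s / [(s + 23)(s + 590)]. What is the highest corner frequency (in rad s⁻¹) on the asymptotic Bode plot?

Break frequencies occur at each pole and zero magnitude: 23 rad s⁻¹, 590 rad s⁻¹.
The highest is 590 rad s⁻¹.

590 rad s⁻¹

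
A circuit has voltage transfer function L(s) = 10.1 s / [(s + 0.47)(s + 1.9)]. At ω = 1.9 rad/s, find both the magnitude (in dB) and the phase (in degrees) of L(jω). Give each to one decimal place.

|j1.9| = 1.9
|j1.9 + 0.47| = √(1.9² + 0.47²) = 1.957
|j1.9 + 1.9| = √(1.9² + 1.9²) = 2.687
|L(j1.9)| = 10.1 × 1.9 / (1.957 × 2.687) = 3.6488
20 log₁₀(3.6488) = 11.24 dB
∠(j1.9) = 90.00°
∠(j1.9 + 0.47) = arctan(1.9/0.47) = 76.11°
∠(j1.9 + 1.9) = arctan(1.9/1.9) = 45.00°
∠L(j1.9) = 90.00° − (76.11° + 45.00°) = -31.11°

|L| = 11.2 dB, ∠L = -31.1°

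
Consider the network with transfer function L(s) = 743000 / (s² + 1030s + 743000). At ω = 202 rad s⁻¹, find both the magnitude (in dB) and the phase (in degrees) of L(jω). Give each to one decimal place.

|L| = 0.1 dB, ∠L = -16.5°

|(j202)² + 1030(j202) + 743000| = |7.022e+05 + j2.0806e+05| = 7.324e+05
|L(j202)| = 743000 / 7.324e+05 = 1.0145
20 log₁₀(1.0145) = 0.13 dB
∠[(j202)² + 1030(j202) + 743000] = ∠[7.022e+05 + j2.0806e+05] = 16.50°
∠L(j202) = −16.50° = -16.50°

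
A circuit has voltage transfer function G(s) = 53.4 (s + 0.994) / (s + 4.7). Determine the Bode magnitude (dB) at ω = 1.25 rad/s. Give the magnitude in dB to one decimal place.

|j1.25 + 0.994| = √(1.25² + 0.994²) = 1.597
|j1.25 + 4.7| = √(1.25² + 4.7²) = 4.863
|G(j1.25)| = 53.4 × 1.597 / 4.863 = 17.536
20 log₁₀(17.536) = 24.88 dB

24.9 dB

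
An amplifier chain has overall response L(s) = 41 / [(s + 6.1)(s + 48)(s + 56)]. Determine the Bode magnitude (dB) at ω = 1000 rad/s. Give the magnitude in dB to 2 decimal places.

-147.77 dB

|j1000 + 6.1| = √(1000² + 6.1²) = 1000
|j1000 + 48| = √(1000² + 48²) = 1001
|j1000 + 56| = √(1000² + 56²) = 1002
|L(j1000)| = 41 / (1000 × 1001 × 1002) = 4.0888e-08
20 log₁₀(4.0888e-08) = -147.768 dB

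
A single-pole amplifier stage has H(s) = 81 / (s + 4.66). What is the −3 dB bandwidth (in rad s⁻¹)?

For a single-pole low-pass, the −3 dB point is at the pole: ω = 4.66 rad s⁻¹.

4.66 rad s⁻¹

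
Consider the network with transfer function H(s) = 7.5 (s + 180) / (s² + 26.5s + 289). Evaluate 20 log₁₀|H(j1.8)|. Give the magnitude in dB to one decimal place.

13.4 dB

|j1.8 + 180| = √(1.8² + 180²) = 180
|(j1.8)² + 26.5(j1.8) + 289| = |285.76 + j47.7| = 289.7
|H(j1.8)| = 7.5 × 180 / 289.7 = 4.66
20 log₁₀(4.66) = 13.37 dB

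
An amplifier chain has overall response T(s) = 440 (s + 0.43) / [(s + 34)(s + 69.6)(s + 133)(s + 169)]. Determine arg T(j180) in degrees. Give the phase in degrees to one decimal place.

-158.6°

∠(j180 + 0.43) = arctan(180/0.43) = 89.86°
∠(j180 + 34) = arctan(180/34) = 79.30°
∠(j180 + 69.6) = arctan(180/69.6) = 68.86°
∠(j180 + 133) = arctan(180/133) = 53.54°
∠(j180 + 169) = arctan(180/169) = 46.81°
∠T(j180) = 89.86° − (79.30° + 68.86° + 53.54° + 46.81°) = -158.65°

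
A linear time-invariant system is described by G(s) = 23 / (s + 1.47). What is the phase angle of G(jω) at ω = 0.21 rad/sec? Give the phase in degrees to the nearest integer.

∠(j0.21 + 1.47) = arctan(0.21/1.47) = 8.13°
∠G(j0.21) = −8.13° = -8.13°

-8 deg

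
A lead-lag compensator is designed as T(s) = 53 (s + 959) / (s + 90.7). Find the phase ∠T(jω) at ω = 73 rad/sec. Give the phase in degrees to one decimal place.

-34.5°

∠(j73 + 959) = arctan(73/959) = 4.35°
∠(j73 + 90.7) = arctan(73/90.7) = 38.83°
∠T(j73) = 4.35° − 38.83° = -34.48°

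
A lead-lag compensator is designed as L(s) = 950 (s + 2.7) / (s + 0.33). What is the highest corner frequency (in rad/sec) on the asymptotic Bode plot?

2.7 rad/sec

Break frequencies occur at each pole and zero magnitude: 0.33 rad/sec, 2.7 rad/sec.
The highest is 2.7 rad/sec.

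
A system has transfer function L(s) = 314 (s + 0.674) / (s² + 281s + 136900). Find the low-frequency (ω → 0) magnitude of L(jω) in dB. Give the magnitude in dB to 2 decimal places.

L(0) = 314 × 0.674 / 136900 = 0.0015459
20 log₁₀(0.0015459) = -56.216 dB

-56.22 dB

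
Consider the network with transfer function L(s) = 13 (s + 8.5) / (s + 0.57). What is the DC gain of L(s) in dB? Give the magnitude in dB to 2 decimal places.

45.75 dB

L(0) = 13 × 8.5 / 0.57 = 193.86
20 log₁₀(193.86) = 45.750 dB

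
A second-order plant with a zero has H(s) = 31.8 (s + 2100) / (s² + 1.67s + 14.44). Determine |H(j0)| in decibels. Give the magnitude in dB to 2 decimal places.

73.30 dB

H(0) = 31.8 × 2100 / 14.44 = 4624.7
20 log₁₀(4624.7) = 73.302 dB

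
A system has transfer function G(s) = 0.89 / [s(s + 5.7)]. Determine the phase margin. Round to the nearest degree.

Gain crossover: |G(jω)| = 1 at ω ≈ 0.156 rad/sec.
∠G(j0.156) = −90° − arctan(0.156/5.7) ≈ -91.57°
PM = 180° + (-91.57°) = 88.43°

88°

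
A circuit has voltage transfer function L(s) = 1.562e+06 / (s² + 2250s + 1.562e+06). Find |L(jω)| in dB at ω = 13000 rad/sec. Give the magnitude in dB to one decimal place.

|(j13000)² + 2250(j13000) + 1.562e+06| = |-1.6744e+08 + j2.925e+07| = 1.7e+08
|L(j13000)| = 1.562e+06 / 1.7e+08 = 0.0091897
20 log₁₀(0.0091897) = -40.73 dB

-40.7 dB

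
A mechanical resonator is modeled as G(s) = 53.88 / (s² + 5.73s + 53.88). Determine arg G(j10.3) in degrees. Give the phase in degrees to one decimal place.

∠[(j10.3)² + 5.73(j10.3) + 53.88] = ∠[-52.21 + j59.019] = 131.50°
∠G(j10.3) = −131.50° = -131.50°

-131.5 deg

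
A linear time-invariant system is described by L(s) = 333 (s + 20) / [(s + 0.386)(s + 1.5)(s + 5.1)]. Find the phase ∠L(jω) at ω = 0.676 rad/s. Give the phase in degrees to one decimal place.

∠(j0.676 + 20) = arctan(0.676/20) = 1.94°
∠(j0.676 + 0.386) = arctan(0.676/0.386) = 60.27°
∠(j0.676 + 1.5) = arctan(0.676/1.5) = 24.26°
∠(j0.676 + 5.1) = arctan(0.676/5.1) = 7.55°
∠L(j0.676) = 1.94° − (60.27° + 24.26° + 7.55°) = -90.15°

-90.1°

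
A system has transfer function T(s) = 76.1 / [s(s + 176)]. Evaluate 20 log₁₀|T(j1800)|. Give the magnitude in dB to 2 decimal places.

-92.62 dB

|j1800 + 176| = √(1800² + 176²) = 1809
|j1800| = 1800
|T(j1800)| = 76.1 / (1809 × 1800) = 2.3376e-05
20 log₁₀(2.3376e-05) = -92.625 dB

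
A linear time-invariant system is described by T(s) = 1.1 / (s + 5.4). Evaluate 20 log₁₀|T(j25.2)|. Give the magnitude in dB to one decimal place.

|j25.2 + 5.4| = √(25.2² + 5.4²) = 25.77
|T(j25.2)| = 1.1 / 25.77 = 0.042682
20 log₁₀(0.042682) = -27.40 dB

-27.4 dB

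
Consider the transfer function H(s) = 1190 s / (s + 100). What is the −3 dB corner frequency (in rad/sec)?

For a single-pole high-pass, the −3 dB point is at the pole: ω = 100 rad/sec.

100 rad/sec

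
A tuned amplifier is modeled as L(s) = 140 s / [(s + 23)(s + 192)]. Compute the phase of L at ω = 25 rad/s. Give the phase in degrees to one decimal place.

35.2°

∠(j25) = 90.00°
∠(j25 + 23) = arctan(25/23) = 47.39°
∠(j25 + 192) = arctan(25/192) = 7.42°
∠L(j25) = 90.00° − (47.39° + 7.42°) = 35.20°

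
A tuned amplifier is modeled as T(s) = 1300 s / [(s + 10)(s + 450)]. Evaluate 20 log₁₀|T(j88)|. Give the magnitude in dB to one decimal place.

9.0 dB

|j88| = 88
|j88 + 10| = √(88² + 10²) = 88.57
|j88 + 450| = √(88² + 450²) = 458.5
|T(j88)| = 1300 × 88 / (88.57 × 458.5) = 2.8171
20 log₁₀(2.8171) = 9.00 dB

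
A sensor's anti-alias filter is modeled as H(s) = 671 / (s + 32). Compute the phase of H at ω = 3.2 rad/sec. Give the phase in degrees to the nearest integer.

∠(j3.2 + 32) = arctan(3.2/32) = 5.71°
∠H(j3.2) = −5.71° = -5.71°

-6°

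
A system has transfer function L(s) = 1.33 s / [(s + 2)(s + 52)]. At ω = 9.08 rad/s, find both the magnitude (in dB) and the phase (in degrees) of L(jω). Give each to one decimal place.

|j9.08| = 9.08
|j9.08 + 2| = √(9.08² + 2²) = 9.298
|j9.08 + 52| = √(9.08² + 52²) = 52.79
|L(j9.08)| = 1.33 × 9.08 / (9.298 × 52.79) = 0.024606
20 log₁₀(0.024606) = -32.18 dB
∠(j9.08) = 90.00°
∠(j9.08 + 2) = arctan(9.08/2) = 77.58°
∠(j9.08 + 52) = arctan(9.08/52) = 9.90°
∠L(j9.08) = 90.00° − (77.58° + 9.90°) = 2.52°

|L| = -32.2 dB, ∠L = 2.5°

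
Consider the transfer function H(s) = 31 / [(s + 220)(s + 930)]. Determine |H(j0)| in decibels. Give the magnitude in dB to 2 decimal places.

-76.39 dB

H(0) = 31 / (220 × 930) = 0.00015152
20 log₁₀(0.00015152) = -76.391 dB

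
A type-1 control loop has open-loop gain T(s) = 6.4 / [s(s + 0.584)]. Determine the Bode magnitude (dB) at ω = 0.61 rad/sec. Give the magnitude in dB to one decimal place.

|j0.61 + 0.584| = √(0.61² + 0.584²) = 0.8445
|j0.61| = 0.61
|T(j0.61)| = 6.4 / (0.8445 × 0.61) = 12.424
20 log₁₀(12.424) = 21.89 dB

21.9 dB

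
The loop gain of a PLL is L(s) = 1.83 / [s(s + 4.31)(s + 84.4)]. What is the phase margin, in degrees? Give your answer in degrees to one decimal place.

89.9 deg

Gain crossover: |L(jω)| = 1 at ω ≈ 0.00503 rad/sec.
∠L(j0.00503) = −90° − arctan(0.00503/4.31) − arctan(0.00503/84.4) ≈ -90.07°
PM = 180° + (-90.07°) = 89.93°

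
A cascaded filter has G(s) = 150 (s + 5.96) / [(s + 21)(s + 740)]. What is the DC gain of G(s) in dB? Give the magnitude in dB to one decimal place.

-24.8 dB

G(0) = 150 × 5.96 / (21 × 740) = 0.057529
20 log₁₀(0.057529) = -24.80 dB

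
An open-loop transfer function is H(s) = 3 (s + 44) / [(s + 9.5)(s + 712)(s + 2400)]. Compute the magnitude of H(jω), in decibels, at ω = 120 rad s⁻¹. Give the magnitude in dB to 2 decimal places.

-114.72 dB

|j120 + 44| = √(120² + 44²) = 127.8
|j120 + 9.5| = √(120² + 9.5²) = 120.4
|j120 + 712| = √(120² + 712²) = 722
|j120 + 2400| = √(120² + 2400²) = 2403
|H(j120)| = 3 × 127.8 / (120.4 × 722 × 2403) = 1.8359e-06
20 log₁₀(1.8359e-06) = -114.723 dB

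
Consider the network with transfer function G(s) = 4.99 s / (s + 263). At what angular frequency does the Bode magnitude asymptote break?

263 rad/s

The single real pole at s = −263 gives a corner at ω = 263 rad/s.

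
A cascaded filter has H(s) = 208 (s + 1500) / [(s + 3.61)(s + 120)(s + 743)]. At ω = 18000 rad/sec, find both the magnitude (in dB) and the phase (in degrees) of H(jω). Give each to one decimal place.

|j18000 + 1500| = √(18000² + 1500²) = 1.806e+04
|j18000 + 3.61| = √(18000² + 3.61²) = 1.8e+04
|j18000 + 120| = √(18000² + 120²) = 1.8e+04
|j18000 + 743| = √(18000² + 743²) = 1.802e+04
|H(j18000)| = 208 × 1.806e+04 / (1.8e+04 × 1.8e+04 × 1.802e+04) = 6.4364e-07
20 log₁₀(6.4364e-07) = -123.83 dB
∠(j18000 + 1500) = arctan(18000/1500) = 85.24°
∠(j18000 + 3.61) = arctan(18000/3.61) = 89.99°
∠(j18000 + 120) = arctan(18000/120) = 89.62°
∠(j18000 + 743) = arctan(18000/743) = 87.64°
∠H(j18000) = 85.24° − (89.99° + 89.62° + 87.64°) = -182.01°

|H| = -123.8 dB, ∠H = -182.0 deg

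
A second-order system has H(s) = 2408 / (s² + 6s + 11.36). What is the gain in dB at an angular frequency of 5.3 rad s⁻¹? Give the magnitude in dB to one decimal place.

36.5 dB

|(j5.3)² + 6(j5.3) + 11.36| = |-16.73 + j31.8| = 35.93
|H(j5.3)| = 2408 / 35.93 = 67.015
20 log₁₀(67.015) = 36.52 dB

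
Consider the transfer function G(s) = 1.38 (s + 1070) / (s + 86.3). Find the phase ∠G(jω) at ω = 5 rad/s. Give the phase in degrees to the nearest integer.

-3°

∠(j5 + 1070) = arctan(5/1070) = 0.27°
∠(j5 + 86.3) = arctan(5/86.3) = 3.32°
∠G(j5) = 0.27° − 3.32° = -3.05°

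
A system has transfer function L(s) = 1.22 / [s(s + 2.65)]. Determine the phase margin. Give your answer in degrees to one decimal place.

Gain crossover: |L(jω)| = 1 at ω ≈ 0.454 rad s⁻¹.
∠L(j0.454) = −90° − arctan(0.454/2.65) ≈ -99.72°
PM = 180° + (-99.72°) = 80.28°

80.3°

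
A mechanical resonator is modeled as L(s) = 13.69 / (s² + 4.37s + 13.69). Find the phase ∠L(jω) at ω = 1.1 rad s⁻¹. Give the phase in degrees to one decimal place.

-21.1 deg

∠[(j1.1)² + 4.37(j1.1) + 13.69] = ∠[12.48 + j4.807] = 21.07°
∠L(j1.1) = −21.07° = -21.07°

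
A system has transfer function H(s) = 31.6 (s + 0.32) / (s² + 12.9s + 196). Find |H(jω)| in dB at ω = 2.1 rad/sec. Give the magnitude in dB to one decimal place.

-9.2 dB

|j2.1 + 0.32| = √(2.1² + 0.32²) = 2.124
|(j2.1)² + 12.9(j2.1) + 196| = |191.59 + j27.09| = 193.5
|H(j2.1)| = 31.6 × 2.124 / 193.5 = 0.34691
20 log₁₀(0.34691) = -9.20 dB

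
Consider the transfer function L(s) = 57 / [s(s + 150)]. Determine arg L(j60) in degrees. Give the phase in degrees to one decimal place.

∠(j60 + 150) = arctan(60/150) = 21.80°
∠(j60) = 90.00°
∠L(j60) = − (21.80° + 90.00°) = -111.80°

-111.8°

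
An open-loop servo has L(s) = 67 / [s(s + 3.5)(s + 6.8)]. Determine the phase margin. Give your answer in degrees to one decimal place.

39.0 deg

Gain crossover: |L(jω)| = 1 at ω ≈ 2.25 rad/sec.
∠L(j2.25) = −90° − arctan(2.25/3.5) − arctan(2.25/6.8) ≈ -141.02°
PM = 180° + (-141.02°) = 38.98°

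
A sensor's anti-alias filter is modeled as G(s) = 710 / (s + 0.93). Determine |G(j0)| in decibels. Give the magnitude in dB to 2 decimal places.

57.66 dB

G(0) = 710 / 0.93 = 763.44
20 log₁₀(763.44) = 57.656 dB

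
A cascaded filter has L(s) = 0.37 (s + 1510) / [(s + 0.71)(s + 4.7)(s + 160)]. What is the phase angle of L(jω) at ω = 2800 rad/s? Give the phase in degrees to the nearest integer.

-205°

∠(j2800 + 1510) = arctan(2800/1510) = 61.66°
∠(j2800 + 0.71) = arctan(2800/0.71) = 89.99°
∠(j2800 + 4.7) = arctan(2800/4.7) = 89.90°
∠(j2800 + 160) = arctan(2800/160) = 86.73°
∠L(j2800) = 61.66° − (89.99° + 89.90° + 86.73°) = -204.96°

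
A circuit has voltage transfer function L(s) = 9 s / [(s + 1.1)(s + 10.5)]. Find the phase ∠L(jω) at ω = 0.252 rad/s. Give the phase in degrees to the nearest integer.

∠(j0.252) = 90.00°
∠(j0.252 + 1.1) = arctan(0.252/1.1) = 12.90°
∠(j0.252 + 10.5) = arctan(0.252/10.5) = 1.37°
∠L(j0.252) = 90.00° − (12.90° + 1.37°) = 75.72°

76°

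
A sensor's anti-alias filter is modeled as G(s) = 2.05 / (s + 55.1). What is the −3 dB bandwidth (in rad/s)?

55.1 rad/s

For a single-pole low-pass, the −3 dB point is at the pole: ω = 55.1 rad/s.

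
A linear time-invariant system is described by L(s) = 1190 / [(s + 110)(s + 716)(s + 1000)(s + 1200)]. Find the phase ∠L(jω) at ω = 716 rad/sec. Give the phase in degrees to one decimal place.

-192.7°

∠(j716 + 110) = arctan(716/110) = 81.27°
∠(j716 + 716) = arctan(716/716) = 45.00°
∠(j716 + 1000) = arctan(716/1000) = 35.60°
∠(j716 + 1200) = arctan(716/1200) = 30.82°
∠L(j716) = − (81.27° + 45.00° + 35.60° + 30.82°) = -192.69°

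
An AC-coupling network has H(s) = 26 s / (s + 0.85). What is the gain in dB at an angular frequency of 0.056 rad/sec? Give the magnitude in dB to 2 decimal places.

4.66 dB

|j0.056| = 0.056
|j0.056 + 0.85| = √(0.056² + 0.85²) = 0.8518
|H(j0.056)| = 26 × 0.056 / 0.8518 = 1.7092
20 log₁₀(1.7092) = 4.656 dB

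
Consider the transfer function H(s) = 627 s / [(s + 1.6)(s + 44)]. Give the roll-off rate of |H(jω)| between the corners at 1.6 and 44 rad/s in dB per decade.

In this band the factors already past their corner are: 1 differentiator zero, pole at 1.6; net slope = 0 dB/decade.

0 dB/decade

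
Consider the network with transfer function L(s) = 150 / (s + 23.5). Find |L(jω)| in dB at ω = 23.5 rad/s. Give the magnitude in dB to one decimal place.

|j23.5 + 23.5| = √(23.5² + 23.5²) = 33.23
|L(j23.5)| = 150 / 33.23 = 4.5134
20 log₁₀(4.5134) = 13.09 dB

13.1 dB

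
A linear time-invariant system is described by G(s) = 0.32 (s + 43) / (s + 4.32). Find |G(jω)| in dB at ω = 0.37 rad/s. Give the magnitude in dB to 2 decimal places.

|j0.37 + 43| = √(0.37² + 43²) = 43
|j0.37 + 4.32| = √(0.37² + 4.32²) = 4.336
|G(j0.37)| = 0.32 × 43 / 4.336 = 3.1737
20 log₁₀(3.1737) = 10.031 dB

10.03 dB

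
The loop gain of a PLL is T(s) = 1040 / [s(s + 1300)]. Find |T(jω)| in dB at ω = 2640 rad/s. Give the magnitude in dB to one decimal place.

-77.5 dB

|j2640 + 1300| = √(2640² + 1300²) = 2943
|j2640| = 2640
|T(j2640)| = 1040 / (2943 × 2640) = 0.00013387
20 log₁₀(0.00013387) = -77.47 dB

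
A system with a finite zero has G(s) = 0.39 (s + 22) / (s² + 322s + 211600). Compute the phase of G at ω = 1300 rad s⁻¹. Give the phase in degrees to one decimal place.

∠(j1300 + 22) = arctan(1300/22) = 89.03°
∠[(j1300)² + 322(j1300) + 211600] = ∠[-1.4784e+06 + j4.186e+05] = 164.19°
∠G(j1300) = 89.03° − 164.19° = -75.16°

-75.2°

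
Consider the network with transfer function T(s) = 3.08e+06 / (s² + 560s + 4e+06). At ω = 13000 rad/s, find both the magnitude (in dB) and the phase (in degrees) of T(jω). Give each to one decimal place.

|T| = -34.6 dB, ∠T = -177.5 deg

|(j13000)² + 560(j13000) + 4e+06| = |-1.65e+08 + j7.28e+06| = 1.652e+08
|T(j13000)| = 3.08e+06 / 1.652e+08 = 0.018649
20 log₁₀(0.018649) = -34.59 dB
∠[(j13000)² + 560(j13000) + 4e+06] = ∠[-1.65e+08 + j7.28e+06] = 177.47°
∠T(j13000) = −177.47° = -177.47°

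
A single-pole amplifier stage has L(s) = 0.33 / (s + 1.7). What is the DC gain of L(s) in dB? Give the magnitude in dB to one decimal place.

-14.2 dB

L(0) = 0.33 / 1.7 = 0.19412
20 log₁₀(0.19412) = -14.24 dB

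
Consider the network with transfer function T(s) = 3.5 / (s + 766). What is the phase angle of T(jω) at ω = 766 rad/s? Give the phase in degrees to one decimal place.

∠(j766 + 766) = arctan(766/766) = 45.00°
∠T(j766) = −45.00° = -45.00°

-45.0 deg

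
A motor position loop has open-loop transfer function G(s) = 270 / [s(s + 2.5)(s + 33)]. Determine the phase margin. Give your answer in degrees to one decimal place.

42.4°

Gain crossover: |G(jω)| = 1 at ω ≈ 2.37 rad/s.
∠G(j2.37) = −90° − arctan(2.37/2.5) − arctan(2.37/33) ≈ -137.57°
PM = 180° + (-137.57°) = 42.43°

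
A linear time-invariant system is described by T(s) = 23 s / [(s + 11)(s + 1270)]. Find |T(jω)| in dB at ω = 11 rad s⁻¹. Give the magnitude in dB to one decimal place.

|j11| = 11
|j11 + 11| = √(11² + 11²) = 15.56
|j11 + 1270| = √(11² + 1270²) = 1270
|T(j11)| = 23 × 11 / (15.56 × 1270) = 0.012805
20 log₁₀(0.012805) = -37.85 dB

-37.9 dB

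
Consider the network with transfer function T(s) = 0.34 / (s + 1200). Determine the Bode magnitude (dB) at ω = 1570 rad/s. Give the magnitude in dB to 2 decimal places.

|j1570 + 1200| = √(1570² + 1200²) = 1976
|T(j1570)| = 0.34 / 1976 = 0.00017206
20 log₁₀(0.00017206) = -75.287 dB

-75.29 dB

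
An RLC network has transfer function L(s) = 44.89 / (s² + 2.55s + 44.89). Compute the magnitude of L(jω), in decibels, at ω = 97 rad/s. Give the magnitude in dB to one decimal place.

|(j97)² + 2.55(j97) + 44.89| = |-9364.1 + j247.35| = 9367
|L(j97)| = 44.89 / 9367 = 0.0047922
20 log₁₀(0.0047922) = -46.39 dB

-46.4 dB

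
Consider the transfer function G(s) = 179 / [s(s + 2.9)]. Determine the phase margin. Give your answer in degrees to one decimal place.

Gain crossover: |G(jω)| = 1 at ω ≈ 13.2 rad/s.
∠G(j13.2) = −90° − arctan(13.2/2.9) ≈ -167.63°
PM = 180° + (-167.63°) = 12.37°

12.4°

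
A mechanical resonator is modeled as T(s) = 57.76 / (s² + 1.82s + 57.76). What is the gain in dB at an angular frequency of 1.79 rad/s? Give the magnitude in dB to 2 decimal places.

|(j1.79)² + 1.82(j1.79) + 57.76| = |54.556 + j3.2578| = 54.65
|T(j1.79)| = 57.76 / 54.65 = 1.0568
20 log₁₀(1.0568) = 0.480 dB

0.48 dB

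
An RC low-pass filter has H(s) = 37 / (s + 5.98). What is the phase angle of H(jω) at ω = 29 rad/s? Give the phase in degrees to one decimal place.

-78.3°

∠(j29 + 5.98) = arctan(29/5.98) = 78.35°
∠H(j29) = −78.35° = -78.35°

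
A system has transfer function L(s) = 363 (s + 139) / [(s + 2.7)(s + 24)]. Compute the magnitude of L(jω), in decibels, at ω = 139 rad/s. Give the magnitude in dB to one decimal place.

|j139 + 139| = √(139² + 139²) = 196.6
|j139 + 2.7| = √(139² + 2.7²) = 139
|j139 + 24| = √(139² + 24²) = 141.1
|L(j139)| = 363 × 196.6 / (139 × 141.1) = 3.6387
20 log₁₀(3.6387) = 11.22 dB

11.2 dB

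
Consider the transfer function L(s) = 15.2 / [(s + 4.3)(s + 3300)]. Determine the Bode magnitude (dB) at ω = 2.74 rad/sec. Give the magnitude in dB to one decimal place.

-60.9 dB

|j2.74 + 4.3| = √(2.74² + 4.3²) = 5.099
|j2.74 + 3300| = √(2.74² + 3300²) = 3300
|L(j2.74)| = 15.2 / (5.099 × 3300) = 0.00090336
20 log₁₀(0.00090336) = -60.88 dB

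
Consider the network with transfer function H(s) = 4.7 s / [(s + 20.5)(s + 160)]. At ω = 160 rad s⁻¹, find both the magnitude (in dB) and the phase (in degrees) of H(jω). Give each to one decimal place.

|H| = -33.7 dB, ∠H = -37.7°

|j160| = 160
|j160 + 20.5| = √(160² + 20.5²) = 161.3
|j160 + 160| = √(160² + 160²) = 226.3
|H(j160)| = 4.7 × 160 / (161.3 × 226.3) = 0.020603
20 log₁₀(0.020603) = -33.72 dB
∠(j160) = 90.00°
∠(j160 + 20.5) = arctan(160/20.5) = 82.70°
∠(j160 + 160) = arctan(160/160) = 45.00°
∠H(j160) = 90.00° − (82.70° + 45.00°) = -37.70°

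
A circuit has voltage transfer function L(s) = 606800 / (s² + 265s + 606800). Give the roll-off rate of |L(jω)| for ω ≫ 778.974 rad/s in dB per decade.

With 0 zeros and 2 poles, the high-frequency asymptotic slope is 20 × (0 − 2) = -40 dB/decade.

-40 dB/decade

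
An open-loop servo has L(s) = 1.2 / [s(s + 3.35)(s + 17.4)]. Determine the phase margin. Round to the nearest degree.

90°

Gain crossover: |L(jω)| = 1 at ω ≈ 0.0206 rad/s.
∠L(j0.0206) = −90° − arctan(0.0206/3.35) − arctan(0.0206/17.4) ≈ -90.42°
PM = 180° + (-90.42°) = 89.58°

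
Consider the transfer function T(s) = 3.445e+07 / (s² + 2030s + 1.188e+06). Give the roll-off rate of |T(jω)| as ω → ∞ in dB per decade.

With 0 zeros and 2 poles, the high-frequency asymptotic slope is 20 × (0 − 2) = -40 dB/decade.

-40 dB/decade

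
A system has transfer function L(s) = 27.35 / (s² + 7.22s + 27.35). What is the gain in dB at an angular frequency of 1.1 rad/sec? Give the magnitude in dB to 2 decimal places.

|(j1.1)² + 7.22(j1.1) + 27.35| = |26.14 + j7.942| = 27.32
|L(j1.1)| = 27.35 / 27.32 = 1.0011
20 log₁₀(1.0011) = 0.010 dB

0.01 dB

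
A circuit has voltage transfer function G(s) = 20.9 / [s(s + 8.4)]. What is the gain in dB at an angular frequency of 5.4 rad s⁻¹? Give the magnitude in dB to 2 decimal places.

-8.23 dB

|j5.4 + 8.4| = √(5.4² + 8.4²) = 9.986
|j5.4| = 5.4
|G(j5.4)| = 20.9 / (9.986 × 5.4) = 0.38758
20 log₁₀(0.38758) = -8.233 dB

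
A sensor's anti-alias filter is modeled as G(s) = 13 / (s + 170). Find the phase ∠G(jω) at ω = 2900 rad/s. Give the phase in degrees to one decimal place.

∠(j2900 + 170) = arctan(2900/170) = 86.65°
∠G(j2900) = −86.65° = -86.65°

-86.6°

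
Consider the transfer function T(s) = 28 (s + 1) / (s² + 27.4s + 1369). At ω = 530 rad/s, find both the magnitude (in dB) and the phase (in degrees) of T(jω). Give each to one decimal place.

|j530 + 1| = √(530² + 1²) = 530
|(j530)² + 27.4(j530) + 1369| = |-2.7953e+05 + j14522| = 2.799e+05
|T(j530)| = 28 × 530 / 2.799e+05 = 0.053018
20 log₁₀(0.053018) = -25.51 dB
∠(j530 + 1) = arctan(530/1) = 89.89°
∠[(j530)² + 27.4(j530) + 1369] = ∠[-2.7953e+05 + j14522] = 177.03°
∠T(j530) = 89.89° − 177.03° = -87.13°

|T| = -25.5 dB, ∠T = -87.1°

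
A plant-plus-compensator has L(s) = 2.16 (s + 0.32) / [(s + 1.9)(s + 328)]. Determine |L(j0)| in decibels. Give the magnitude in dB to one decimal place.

L(0) = 2.16 × 0.32 / (1.9 × 328) = 0.0011091
20 log₁₀(0.0011091) = -59.10 dB

-59.1 dB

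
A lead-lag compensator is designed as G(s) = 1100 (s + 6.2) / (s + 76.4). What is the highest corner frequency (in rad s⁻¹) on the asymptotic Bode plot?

76.4 rad s⁻¹

Break frequencies occur at each pole and zero magnitude: 6.2 rad s⁻¹, 76.4 rad s⁻¹.
The highest is 76.4 rad s⁻¹.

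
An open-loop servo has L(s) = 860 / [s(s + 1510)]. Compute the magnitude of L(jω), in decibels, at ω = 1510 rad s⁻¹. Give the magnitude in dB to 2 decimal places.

-71.48 dB

|j1510 + 1510| = √(1510² + 1510²) = 2135
|j1510| = 1510
|L(j1510)| = 860 / (2135 × 1510) = 0.0002667
20 log₁₀(0.0002667) = -71.479 dB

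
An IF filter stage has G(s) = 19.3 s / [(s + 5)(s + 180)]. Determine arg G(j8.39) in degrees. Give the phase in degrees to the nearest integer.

∠(j8.39) = 90.00°
∠(j8.39 + 5) = arctan(8.39/5) = 59.21°
∠(j8.39 + 180) = arctan(8.39/180) = 2.67°
∠G(j8.39) = 90.00° − (59.21° + 2.67°) = 28.12°

28°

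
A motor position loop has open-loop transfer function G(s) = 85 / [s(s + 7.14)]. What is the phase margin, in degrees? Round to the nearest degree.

Gain crossover: |G(jω)| = 1 at ω ≈ 7.95 rad/sec.
∠G(j7.95) = −90° − arctan(7.95/7.14) ≈ -138.08°
PM = 180° + (-138.08°) = 41.92°

42°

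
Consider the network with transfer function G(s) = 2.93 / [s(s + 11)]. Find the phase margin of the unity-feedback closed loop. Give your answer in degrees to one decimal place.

88.6°

Gain crossover: |G(jω)| = 1 at ω ≈ 0.266 rad/s.
∠G(j0.266) = −90° − arctan(0.266/11) ≈ -91.39°
PM = 180° + (-91.39°) = 88.61°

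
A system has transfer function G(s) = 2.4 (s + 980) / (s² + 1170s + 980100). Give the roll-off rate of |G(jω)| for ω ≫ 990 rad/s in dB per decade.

With 1 zero and 2 poles, the high-frequency asymptotic slope is 20 × (1 − 2) = -20 dB/decade.

-20 dB/decade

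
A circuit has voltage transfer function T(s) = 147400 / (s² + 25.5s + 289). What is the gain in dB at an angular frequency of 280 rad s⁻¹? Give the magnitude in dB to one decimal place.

|(j280)² + 25.5(j280) + 289| = |-78111 + j7140| = 7.844e+04
|T(j280)| = 147400 / 7.844e+04 = 1.8792
20 log₁₀(1.8792) = 5.48 dB

5.5 dB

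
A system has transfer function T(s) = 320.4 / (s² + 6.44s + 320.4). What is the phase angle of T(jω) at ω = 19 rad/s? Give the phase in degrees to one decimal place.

-108.4°

∠[(j19)² + 6.44(j19) + 320.4] = ∠[-40.6 + j122.36] = 108.36°
∠T(j19) = −108.36° = -108.36°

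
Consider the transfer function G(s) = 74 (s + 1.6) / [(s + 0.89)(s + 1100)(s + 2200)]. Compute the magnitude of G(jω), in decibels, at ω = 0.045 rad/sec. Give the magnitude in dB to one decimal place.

-85.2 dB

|j0.045 + 1.6| = √(0.045² + 1.6²) = 1.601
|j0.045 + 0.89| = √(0.045² + 0.89²) = 0.8911
|j0.045 + 1100| = √(0.045² + 1100²) = 1100
|j0.045 + 2200| = √(0.045² + 2200²) = 2200
|G(j0.045)| = 74 × 1.601 / (0.8911 × 1100 × 2200) = 5.4924e-05
20 log₁₀(5.4924e-05) = -85.20 dB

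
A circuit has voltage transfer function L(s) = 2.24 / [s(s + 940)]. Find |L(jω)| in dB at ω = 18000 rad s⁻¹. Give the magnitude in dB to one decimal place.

|j18000 + 940| = √(18000² + 940²) = 1.802e+04
|j18000| = 1.8e+04
|L(j18000)| = 2.24 / (1.802e+04 × 1.8e+04) = 6.9042e-09
20 log₁₀(6.9042e-09) = -163.22 dB

-163.2 dB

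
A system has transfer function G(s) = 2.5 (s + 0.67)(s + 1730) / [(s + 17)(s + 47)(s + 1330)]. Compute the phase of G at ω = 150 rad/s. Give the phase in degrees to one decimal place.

∠(j150 + 0.67) = arctan(150/0.67) = 89.74°
∠(j150 + 1730) = arctan(150/1730) = 4.96°
∠(j150 + 17) = arctan(150/17) = 83.53°
∠(j150 + 47) = arctan(150/47) = 72.60°
∠(j150 + 1330) = arctan(150/1330) = 6.43°
∠G(j150) = 89.74° + 4.96° − (83.53° + 72.60° + 6.43°) = -67.87°

-67.9°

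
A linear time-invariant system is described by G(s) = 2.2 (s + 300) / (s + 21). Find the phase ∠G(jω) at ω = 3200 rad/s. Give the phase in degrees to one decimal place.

∠(j3200 + 300) = arctan(3200/300) = 84.64°
∠(j3200 + 21) = arctan(3200/21) = 89.62°
∠G(j3200) = 84.64° − 89.62° = -4.98°

-5.0°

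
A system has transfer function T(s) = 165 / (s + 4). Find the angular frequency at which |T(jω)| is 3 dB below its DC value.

For a single-pole low-pass, the −3 dB point is at the pole: ω = 4 rad s⁻¹.

4 rad s⁻¹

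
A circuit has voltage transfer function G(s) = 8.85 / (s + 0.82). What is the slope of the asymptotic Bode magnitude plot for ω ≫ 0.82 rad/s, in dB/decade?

-20 dB/decade

With 0 zeros and 1 pole, the high-frequency asymptotic slope is 20 × (0 − 1) = -20 dB/decade.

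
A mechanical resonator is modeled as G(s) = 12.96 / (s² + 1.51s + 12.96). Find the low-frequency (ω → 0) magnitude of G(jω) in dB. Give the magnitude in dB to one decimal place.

0.0 dB

G(0) = 12.96 / 12.96 = 1
20 log₁₀(1) = 0.00 dB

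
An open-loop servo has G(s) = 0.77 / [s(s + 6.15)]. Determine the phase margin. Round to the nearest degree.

89°

Gain crossover: |G(jω)| = 1 at ω ≈ 0.125 rad/s.
∠G(j0.125) = −90° − arctan(0.125/6.15) ≈ -91.17°
PM = 180° + (-91.17°) = 88.83°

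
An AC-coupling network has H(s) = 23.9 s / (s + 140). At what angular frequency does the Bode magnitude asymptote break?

The single real pole at s = −140 gives a corner at ω = 140 rad/sec.

140 rad/sec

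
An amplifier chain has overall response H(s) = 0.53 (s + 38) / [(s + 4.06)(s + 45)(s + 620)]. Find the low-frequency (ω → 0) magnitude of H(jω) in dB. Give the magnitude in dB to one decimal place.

H(0) = 0.53 × 38 / (4.06 × 45 × 620) = 0.0001778
20 log₁₀(0.0001778) = -75.00 dB

-75.0 dB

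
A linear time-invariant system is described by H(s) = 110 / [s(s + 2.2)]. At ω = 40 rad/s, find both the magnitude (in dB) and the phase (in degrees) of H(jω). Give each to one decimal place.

|j40 + 2.2| = √(40² + 2.2²) = 40.06
|j40| = 40
|H(j40)| = 110 / (40.06 × 40) = 0.068646
20 log₁₀(0.068646) = -23.27 dB
∠(j40 + 2.2) = arctan(40/2.2) = 86.85°
∠(j40) = 90.00°
∠H(j40) = − (86.85° + 90.00°) = -176.85°

|H| = -23.3 dB, ∠H = -176.9°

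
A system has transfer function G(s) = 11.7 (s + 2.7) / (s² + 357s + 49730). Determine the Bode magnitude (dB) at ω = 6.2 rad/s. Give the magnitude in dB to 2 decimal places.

|j6.2 + 2.7| = √(6.2² + 2.7²) = 6.762
|(j6.2)² + 357(j6.2) + 49730| = |49692 + j2213.4| = 4.974e+04
|G(j6.2)| = 11.7 × 6.762 / 4.974e+04 = 0.0015906
20 log₁₀(0.0015906) = -55.969 dB

-55.97 dB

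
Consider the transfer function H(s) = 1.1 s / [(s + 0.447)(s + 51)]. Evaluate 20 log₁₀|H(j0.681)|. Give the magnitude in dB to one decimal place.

-34.9 dB

|j0.681| = 0.681
|j0.681 + 0.447| = √(0.681² + 0.447²) = 0.8146
|j0.681 + 51| = √(0.681² + 51²) = 51
|H(j0.681)| = 1.1 × 0.681 / (0.8146 × 51) = 0.01803
20 log₁₀(0.01803) = -34.88 dB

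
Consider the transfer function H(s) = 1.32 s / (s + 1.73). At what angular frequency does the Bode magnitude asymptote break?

The single real pole at s = −1.73 gives a corner at ω = 1.73 rad/sec.

1.73 rad/sec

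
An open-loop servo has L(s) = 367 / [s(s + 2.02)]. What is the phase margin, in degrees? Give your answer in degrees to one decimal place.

6.0°

Gain crossover: |L(jω)| = 1 at ω ≈ 19.1 rad/s.
∠L(j19.1) = −90° − arctan(19.1/2.02) ≈ -173.96°
PM = 180° + (-173.96°) = 6.04°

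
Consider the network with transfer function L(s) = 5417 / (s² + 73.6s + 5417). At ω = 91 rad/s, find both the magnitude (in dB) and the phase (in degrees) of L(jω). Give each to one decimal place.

|L| = -2.6 dB, ∠L = -113.2°

|(j91)² + 73.6(j91) + 5417| = |-2864 + j6697.6| = 7284
|L(j91)| = 5417 / 7284 = 0.74366
20 log₁₀(0.74366) = -2.57 dB
∠[(j91)² + 73.6(j91) + 5417] = ∠[-2864 + j6697.6] = 113.15°
∠L(j91) = −113.15° = -113.15°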